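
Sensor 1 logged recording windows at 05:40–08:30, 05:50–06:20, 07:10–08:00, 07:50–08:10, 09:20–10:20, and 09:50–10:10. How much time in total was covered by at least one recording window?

Merged: 05:40-08:30, 09:20-10:20.
Lengths: 2 h 50 min + 1 h = 3 h 50 min.

3 h 50 min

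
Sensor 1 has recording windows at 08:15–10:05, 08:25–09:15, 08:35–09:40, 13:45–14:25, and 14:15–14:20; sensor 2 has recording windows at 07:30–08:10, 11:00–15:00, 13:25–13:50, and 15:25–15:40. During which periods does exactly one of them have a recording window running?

Merge the first list: 08:15-10:05, 13:45-14:25.
Merge the second list: 07:30-08:10, 11:00-15:00, 15:25-15:40.
A \ B = 08:15-10:05.
B \ A = 07:30-08:10, 11:00-13:45, 14:25-15:00, 15:25-15:40.
Union of the two gives the symmetric difference.

07:30-08:10, 08:15-10:05, 11:00-13:45, 14:25-15:00, 15:25-15:40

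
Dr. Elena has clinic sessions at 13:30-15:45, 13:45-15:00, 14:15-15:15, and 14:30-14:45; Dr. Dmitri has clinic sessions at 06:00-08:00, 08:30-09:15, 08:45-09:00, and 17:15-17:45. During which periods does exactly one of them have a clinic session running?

06:00-08:00, 08:30-09:15, 13:30-15:45, 17:15-17:45

A, merged: 13:30-15:45.
B, merged: 06:00-08:00, 08:30-09:15, 17:15-17:45.
A but not B: 13:30-15:45.
B but not A: 06:00-08:00, 08:30-09:15, 17:15-17:45.
Combining gives A △ B.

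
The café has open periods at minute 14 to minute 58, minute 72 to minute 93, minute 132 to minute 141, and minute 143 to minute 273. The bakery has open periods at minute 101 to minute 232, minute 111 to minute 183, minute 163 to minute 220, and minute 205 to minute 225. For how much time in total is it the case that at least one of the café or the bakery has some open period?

Merge the second list: minute 101 to minute 232.
A ∪ B = minute 14 to minute 58, minute 72 to minute 93, minute 101 to minute 273.
Total: 44 minutes + 21 minutes + 172 minutes = 237 minutes.

237 minutes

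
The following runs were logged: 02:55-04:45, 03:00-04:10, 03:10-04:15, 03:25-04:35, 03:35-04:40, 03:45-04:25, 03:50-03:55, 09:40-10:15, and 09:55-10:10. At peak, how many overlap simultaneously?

Walk the sorted start/end points keeping a running depth.
The depth first hits 7 at 03:50.

7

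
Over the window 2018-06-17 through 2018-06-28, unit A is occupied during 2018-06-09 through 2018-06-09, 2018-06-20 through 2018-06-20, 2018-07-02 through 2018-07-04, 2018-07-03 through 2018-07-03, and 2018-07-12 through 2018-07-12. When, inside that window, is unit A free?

The merged coverage is 2018-06-09 through 2018-06-09, 2018-06-20 through 2018-06-20, 2018-07-02 through 2018-07-04, 2018-07-12 through 2018-07-12.
Uncovered inside 2018-06-17 through 2018-06-28: 2018-06-17 through 2018-06-19, 2018-06-21 through 2018-06-28.

2018-06-17 through 2018-06-19, 2018-06-21 through 2018-06-28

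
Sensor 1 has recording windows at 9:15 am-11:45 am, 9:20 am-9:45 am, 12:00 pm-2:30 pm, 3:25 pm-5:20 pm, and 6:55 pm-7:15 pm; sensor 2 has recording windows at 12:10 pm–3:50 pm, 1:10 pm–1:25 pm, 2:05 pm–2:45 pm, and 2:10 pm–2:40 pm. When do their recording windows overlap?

12:10 pm–2:30 pm, 3:25 pm–3:50 pm

Merge the first list: 9:15 am–11:45 am, 12:00 pm–2:30 pm, 3:25 pm–5:20 pm, 6:55 pm–7:15 pm.
Merge the second list: 12:10 pm–3:50 pm.
9:15 am–11:45 am: no overlap with the second set.
12:00 pm–2:30 pm meets the second set on 12:10 pm–2:30 pm.
3:25 pm–5:20 pm meets the second set on 3:25 pm–3:50 pm.
6:55 pm–7:15 pm: no overlap with the second set.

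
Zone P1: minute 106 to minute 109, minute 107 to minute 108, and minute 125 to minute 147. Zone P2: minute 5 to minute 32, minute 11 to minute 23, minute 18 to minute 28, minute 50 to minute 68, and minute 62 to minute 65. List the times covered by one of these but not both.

A, merged: minute 106 to minute 109, minute 125 to minute 147.
B, merged: minute 5 to minute 32, minute 50 to minute 68.
A \ B = minute 106 to minute 109, minute 125 to minute 147.
B \ A = minute 5 to minute 32, minute 50 to minute 68.
Union of the two gives the symmetric difference.

minute 5 to minute 32, minute 50 to minute 68, minute 106 to minute 109, minute 125 to minute 147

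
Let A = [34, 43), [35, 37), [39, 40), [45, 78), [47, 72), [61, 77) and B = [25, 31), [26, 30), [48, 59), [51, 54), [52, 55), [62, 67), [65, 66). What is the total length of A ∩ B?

A, merged: [34, 43), [45, 78).
B, merged: [25, 31), [48, 59), [62, 67).
A ∩ B = [48, 59), [62, 67).
Total: 11 + 5 = 16.

16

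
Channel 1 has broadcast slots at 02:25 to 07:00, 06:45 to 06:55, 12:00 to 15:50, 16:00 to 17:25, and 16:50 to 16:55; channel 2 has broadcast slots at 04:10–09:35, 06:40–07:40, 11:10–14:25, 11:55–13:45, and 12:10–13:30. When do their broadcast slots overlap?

04:10-07:00, 12:00-14:25

A, merged: 02:25-07:00, 12:00-15:50, 16:00-17:25.
B, merged: 04:10-09:35, 11:10-14:25.
02:25-07:00 overlaps B on 04:10-07:00.
12:00-15:50 overlaps B on 12:00-14:25.
16:00-17:25 falls entirely outside B.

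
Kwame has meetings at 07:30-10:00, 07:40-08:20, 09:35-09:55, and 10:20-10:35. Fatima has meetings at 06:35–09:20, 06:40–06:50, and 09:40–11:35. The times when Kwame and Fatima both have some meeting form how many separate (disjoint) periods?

First set merges to 07:30-10:00, 10:20-10:35.
Second set merges to 06:35-09:20, 09:40-11:35.
A ∩ B = 07:30-09:20, 09:40-10:00, 10:20-10:35.
That is 3 disjoint pieces.

3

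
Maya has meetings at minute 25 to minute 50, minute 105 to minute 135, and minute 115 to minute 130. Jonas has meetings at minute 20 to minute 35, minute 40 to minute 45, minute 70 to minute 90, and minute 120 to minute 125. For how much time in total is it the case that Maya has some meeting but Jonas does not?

A, merged: minute 25 to minute 50, minute 105 to minute 135.
A \ B = minute 35 to minute 40, minute 45 to minute 50, minute 105 to minute 120, minute 125 to minute 135.
Total: 5 minutes + 5 minutes + 15 minutes + 10 minutes = 35 minutes.

35 minutes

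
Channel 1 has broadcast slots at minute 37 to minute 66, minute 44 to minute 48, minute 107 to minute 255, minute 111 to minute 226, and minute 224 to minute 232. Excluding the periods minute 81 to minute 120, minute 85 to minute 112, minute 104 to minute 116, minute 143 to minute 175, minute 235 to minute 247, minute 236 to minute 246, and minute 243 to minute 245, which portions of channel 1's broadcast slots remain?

Merge the first list: minute 37 to minute 66, minute 107 to minute 255.
Merge the second list: minute 81 to minute 120, minute 143 to minute 175, minute 235 to minute 247.
minute 37 to minute 66 is untouched.
minute 107 to minute 255 with B removed leaves minute 120 to minute 143, minute 175 to minute 235, minute 247 to minute 255.

minute 37 to minute 66, minute 120 to minute 143, minute 175 to minute 235, minute 247 to minute 255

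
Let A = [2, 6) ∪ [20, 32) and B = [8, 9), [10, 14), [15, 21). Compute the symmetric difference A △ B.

[2, 6) ∪ [8, 9) ∪ [10, 14) ∪ [15, 20) ∪ [21, 32)

A but not B: [2, 6), [21, 32).
B but not A: [8, 9), [10, 14), [15, 20).
Combining gives A △ B.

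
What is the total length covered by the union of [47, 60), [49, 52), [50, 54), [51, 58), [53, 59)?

13

Merged: [47, 60).
Length: 13.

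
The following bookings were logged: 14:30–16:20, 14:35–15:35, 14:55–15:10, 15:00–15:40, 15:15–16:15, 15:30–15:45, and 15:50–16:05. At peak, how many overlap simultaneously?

5

At 15:30, 5 of the intervals are simultaneously active.
No point has more.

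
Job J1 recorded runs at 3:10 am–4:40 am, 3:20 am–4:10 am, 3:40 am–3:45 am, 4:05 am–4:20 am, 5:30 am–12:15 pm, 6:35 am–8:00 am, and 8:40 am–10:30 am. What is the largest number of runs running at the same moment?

Sweep endpoints in order; track running count of active intervals.
Peak of 3 reached at 3:40 am.

3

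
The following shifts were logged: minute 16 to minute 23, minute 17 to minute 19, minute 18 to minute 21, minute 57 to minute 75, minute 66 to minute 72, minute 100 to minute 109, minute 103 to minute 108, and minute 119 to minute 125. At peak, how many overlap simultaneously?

3

Walk the sorted start/end points keeping a running depth.
The depth first hits 3 at minute 18.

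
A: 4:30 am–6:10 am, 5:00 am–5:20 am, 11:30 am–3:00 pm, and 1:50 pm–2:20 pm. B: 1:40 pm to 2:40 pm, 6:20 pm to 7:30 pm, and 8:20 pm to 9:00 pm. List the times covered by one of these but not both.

4:30 am-6:10 am, 11:30 am-1:40 pm, 2:40 pm-3:00 pm, 6:20 pm-7:30 pm, 8:20 pm-9:00 pm

Merge the first list: 4:30 am-6:10 am, 11:30 am-3:00 pm.
A \ B = 4:30 am-6:10 am, 11:30 am-1:40 pm, 2:40 pm-3:00 pm.
B \ A = 6:20 pm-7:30 pm, 8:20 pm-9:00 pm.
Union of the two gives the symmetric difference.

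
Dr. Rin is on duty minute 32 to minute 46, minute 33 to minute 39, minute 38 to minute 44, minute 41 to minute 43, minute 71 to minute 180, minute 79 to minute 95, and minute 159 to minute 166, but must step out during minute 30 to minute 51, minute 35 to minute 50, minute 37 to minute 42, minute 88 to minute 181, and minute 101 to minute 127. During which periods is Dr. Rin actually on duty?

First set merges to minute 32 to minute 46, minute 71 to minute 180.
Second set merges to minute 30 to minute 51, minute 88 to minute 181.
minute 32 to minute 46 lies entirely inside B → drops out.
minute 71 to minute 180 with B removed leaves minute 71 to minute 88.

minute 71 to minute 88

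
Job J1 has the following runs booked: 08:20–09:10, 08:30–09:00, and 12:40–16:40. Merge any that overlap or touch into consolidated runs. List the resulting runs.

08:30–09:00 overlaps/touches 08:20–09:10 → extend to 08:20–09:10.
12:40–16:40 is disjoint → start new block.

08:20–09:10, 12:40–16:40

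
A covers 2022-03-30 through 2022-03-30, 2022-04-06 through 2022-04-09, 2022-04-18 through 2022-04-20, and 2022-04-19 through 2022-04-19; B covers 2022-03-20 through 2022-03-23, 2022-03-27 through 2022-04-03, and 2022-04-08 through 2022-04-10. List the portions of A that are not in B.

A, merged: 2022-03-30 through 2022-03-30, 2022-04-06 through 2022-04-09, 2022-04-18 through 2022-04-20.
2022-03-30 through 2022-03-30 lies entirely inside B → drops out.
2022-04-06 through 2022-04-09 with B removed leaves 2022-04-06 through 2022-04-07.
2022-04-18 through 2022-04-20 is untouched.

2022-04-06 through 2022-04-07, 2022-04-18 through 2022-04-20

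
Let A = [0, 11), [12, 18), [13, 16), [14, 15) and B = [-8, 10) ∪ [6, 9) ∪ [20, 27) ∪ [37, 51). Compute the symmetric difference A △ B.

A, merged: [0, 11), [12, 18).
B, merged: [-8, 10), [20, 27), [37, 51).
A but not B: [10, 11), [12, 18).
B but not A: [-8, 0), [20, 27), [37, 51).
Combining gives A △ B.

[-8, 0) ∪ [10, 11) ∪ [12, 18) ∪ [20, 27) ∪ [37, 51)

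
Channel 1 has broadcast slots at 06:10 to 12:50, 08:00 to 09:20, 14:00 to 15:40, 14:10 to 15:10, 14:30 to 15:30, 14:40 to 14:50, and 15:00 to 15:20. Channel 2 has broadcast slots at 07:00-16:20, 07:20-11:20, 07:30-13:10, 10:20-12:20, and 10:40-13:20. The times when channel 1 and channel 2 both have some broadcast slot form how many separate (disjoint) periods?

2

Merge the first list: 06:10-12:50, 14:00-15:40.
Merge the second list: 07:00-16:20.
A ∩ B = 07:00-12:50, 14:00-15:40.
That is 2 disjoint pieces.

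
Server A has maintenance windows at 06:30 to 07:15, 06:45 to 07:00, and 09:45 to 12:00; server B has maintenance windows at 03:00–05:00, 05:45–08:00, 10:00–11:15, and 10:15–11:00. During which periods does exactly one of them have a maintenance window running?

03:00–05:00, 05:45–06:30, 07:15–08:00, 09:45–10:00, 11:15–12:00

First set merges to 06:30–07:15, 09:45–12:00.
Second set merges to 03:00–05:00, 05:45–08:00, 10:00–11:15.
A but not B: 09:45–10:00, 11:15–12:00.
B but not A: 03:00–05:00, 05:45–06:30, 07:15–08:00.
Combining gives A △ B.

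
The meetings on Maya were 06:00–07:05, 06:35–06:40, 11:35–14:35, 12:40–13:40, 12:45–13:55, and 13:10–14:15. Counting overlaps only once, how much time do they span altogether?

4 h 5 min

Merged: 06:00–07:05, 11:35–14:35.
Lengths: 1 h 5 min + 3 h = 4 h 5 min.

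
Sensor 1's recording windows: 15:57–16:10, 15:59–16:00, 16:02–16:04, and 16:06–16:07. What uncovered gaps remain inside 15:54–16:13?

After merging, the occupied span is 15:57-16:10.
Complement within 15:54-16:13: 15:54-15:57, 16:10-16:13.

15:54-15:57, 16:10-16:13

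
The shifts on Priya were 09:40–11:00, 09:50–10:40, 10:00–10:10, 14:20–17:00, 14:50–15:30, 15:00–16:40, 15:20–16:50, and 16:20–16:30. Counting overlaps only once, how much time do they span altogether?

Merged: 09:40-11:00, 14:20-17:00.
Lengths: 1 h 20 min + 2 h 40 min = 4 h.

4 h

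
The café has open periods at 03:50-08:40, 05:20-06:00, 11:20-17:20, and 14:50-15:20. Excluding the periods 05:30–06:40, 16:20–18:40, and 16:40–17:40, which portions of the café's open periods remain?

03:50–05:30, 06:40–08:40, 11:20–16:20

Merge the first list: 03:50–08:40, 11:20–17:20.
Merge the second list: 05:30–06:40, 16:20–18:40.
03:50–08:40 with B removed leaves 03:50–05:30, 06:40–08:40.
11:20–17:20 with B removed leaves 11:20–16:20.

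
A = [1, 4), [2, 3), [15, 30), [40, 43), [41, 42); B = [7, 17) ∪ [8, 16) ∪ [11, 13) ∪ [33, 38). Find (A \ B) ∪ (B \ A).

Merge the first list: [1, 4), [15, 30), [40, 43).
Merge the second list: [7, 17), [33, 38).
A but not B: [1, 4), [17, 30), [40, 43).
B but not A: [7, 15), [33, 38).
Combining gives A △ B.

[1, 4) ∪ [7, 15) ∪ [17, 30) ∪ [33, 38) ∪ [40, 43)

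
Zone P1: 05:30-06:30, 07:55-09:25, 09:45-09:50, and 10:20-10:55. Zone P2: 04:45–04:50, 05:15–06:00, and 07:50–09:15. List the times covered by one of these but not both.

Only in the first: 06:00–06:30, 09:15–09:25, 09:45–09:50, 10:20–10:55.
Only in the second: 04:45–04:50, 05:15–05:30, 07:50–07:55.
Together these are the periods covered by exactly one.

04:45–04:50, 05:15–05:30, 06:00–06:30, 07:50–07:55, 09:15–09:25, 09:45–09:50, 10:20–10:55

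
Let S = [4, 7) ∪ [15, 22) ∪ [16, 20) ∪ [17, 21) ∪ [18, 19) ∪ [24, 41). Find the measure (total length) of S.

Merged: [4, 7), [15, 22), [24, 41).
Lengths: 3 + 7 + 17 = 27.

27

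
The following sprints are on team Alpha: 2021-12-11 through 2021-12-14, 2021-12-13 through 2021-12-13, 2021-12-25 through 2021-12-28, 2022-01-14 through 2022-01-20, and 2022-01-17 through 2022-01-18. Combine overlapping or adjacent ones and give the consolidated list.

2021-12-11 through 2021-12-14, 2021-12-25 through 2021-12-28, 2022-01-14 through 2022-01-20

2021-12-13 through 2021-12-13 overlaps/touches 2021-12-11 through 2021-12-14 → extend to 2021-12-11 through 2021-12-14.
2021-12-25 through 2021-12-28 is disjoint → start new block.
2022-01-14 through 2022-01-20 is disjoint → start new block.
2022-01-17 through 2022-01-18 overlaps/touches 2022-01-14 through 2022-01-20 → extend to 2022-01-14 through 2022-01-20.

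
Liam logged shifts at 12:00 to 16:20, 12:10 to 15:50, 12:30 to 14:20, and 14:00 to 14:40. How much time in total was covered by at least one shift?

Merged: 12:00-16:20.
Length: 4 h 20 min.

4 h 20 min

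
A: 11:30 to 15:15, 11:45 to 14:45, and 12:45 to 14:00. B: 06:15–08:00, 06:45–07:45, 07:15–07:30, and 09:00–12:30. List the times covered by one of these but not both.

Merge the first list: 11:30–15:15.
Merge the second list: 06:15–08:00, 09:00–12:30.
Only in the first: 12:30–15:15.
Only in the second: 06:15–08:00, 09:00–11:30.
Together these are the periods covered by exactly one.

06:15–08:00, 09:00–11:30, 12:30–15:15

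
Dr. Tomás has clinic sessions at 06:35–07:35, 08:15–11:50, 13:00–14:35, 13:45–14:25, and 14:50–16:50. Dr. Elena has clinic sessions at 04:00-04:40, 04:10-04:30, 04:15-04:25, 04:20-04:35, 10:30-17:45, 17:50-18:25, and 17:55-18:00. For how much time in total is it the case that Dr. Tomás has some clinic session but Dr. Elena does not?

Merge the first list: 06:35–07:35, 08:15–11:50, 13:00–14:35, 14:50–16:50.
Merge the second list: 04:00–04:40, 10:30–17:45, 17:50–18:25.
A \ B = 06:35–07:35, 08:15–10:30.
Total: 1 h + 2 h 15 min = 3 h 15 min.

3 h 15 min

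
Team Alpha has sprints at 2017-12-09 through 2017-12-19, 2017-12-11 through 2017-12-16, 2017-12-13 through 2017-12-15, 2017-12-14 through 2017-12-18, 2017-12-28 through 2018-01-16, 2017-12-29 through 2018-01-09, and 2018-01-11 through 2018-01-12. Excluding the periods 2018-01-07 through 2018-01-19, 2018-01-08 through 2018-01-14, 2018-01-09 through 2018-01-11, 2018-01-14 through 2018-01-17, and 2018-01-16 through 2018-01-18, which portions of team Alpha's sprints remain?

2017-12-09 through 2017-12-19, 2017-12-28 through 2018-01-06

A, merged: 2017-12-09 through 2017-12-19, 2017-12-28 through 2018-01-16.
B, merged: 2018-01-07 through 2018-01-19.
2017-12-09 through 2017-12-19: no B overlap → unchanged.
2017-12-28 through 2018-01-16 minus B → 2017-12-28 through 2018-01-06.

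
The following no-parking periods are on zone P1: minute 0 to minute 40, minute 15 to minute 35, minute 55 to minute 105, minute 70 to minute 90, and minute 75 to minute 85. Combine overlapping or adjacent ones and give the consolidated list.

minute 0 to minute 40, minute 55 to minute 105

minute 15 to minute 35 overlaps/touches minute 0 to minute 40 → extend to minute 0 to minute 40.
minute 55 to minute 105 is disjoint → start new block.
minute 70 to minute 90 overlaps/touches minute 55 to minute 105 → extend to minute 55 to minute 105.
minute 75 to minute 85 overlaps/touches minute 55 to minute 105 → extend to minute 55 to minute 105.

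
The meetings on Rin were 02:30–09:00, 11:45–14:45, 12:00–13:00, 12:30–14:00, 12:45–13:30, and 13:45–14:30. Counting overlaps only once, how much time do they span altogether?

Merged: 02:30–09:00, 11:45–14:45.
Lengths: 6 h 30 min + 3 h = 9 h 30 min.

9 h 30 min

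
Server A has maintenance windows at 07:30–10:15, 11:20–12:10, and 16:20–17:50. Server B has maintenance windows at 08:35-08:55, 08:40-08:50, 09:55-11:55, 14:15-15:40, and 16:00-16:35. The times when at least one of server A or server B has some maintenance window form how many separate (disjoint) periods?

3

B, merged: 08:35–08:55, 09:55–11:55, 14:15–15:40, 16:00–16:35.
A ∪ B = 07:30–12:10, 14:15–15:40, 16:00–17:50.
That is 3 disjoint pieces.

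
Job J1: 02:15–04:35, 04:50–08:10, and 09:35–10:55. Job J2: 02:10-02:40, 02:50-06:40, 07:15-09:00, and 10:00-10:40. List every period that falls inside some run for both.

02:15–02:40, 02:50–04:35, 04:50–06:40, 07:15–08:10, 10:00–10:40

02:15–04:35 ∩ B → 02:15–02:40, 02:50–04:35.
04:50–08:10 ∩ B → 04:50–06:40, 07:15–08:10.
09:35–10:55 ∩ B → 10:00–10:40.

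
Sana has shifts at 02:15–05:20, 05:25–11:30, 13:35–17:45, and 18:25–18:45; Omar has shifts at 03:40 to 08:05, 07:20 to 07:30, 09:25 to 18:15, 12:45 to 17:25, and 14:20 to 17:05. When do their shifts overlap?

03:40–05:20, 05:25–08:05, 09:25–11:30, 13:35–17:45

Second set merges to 03:40–08:05, 09:25–18:15.
02:15–05:20 meets the second set on 03:40–05:20.
05:25–11:30 meets the second set on 05:25–08:05, 09:25–11:30.
13:35–17:45 meets the second set on 13:35–17:45.
18:25–18:45: no overlap with the second set.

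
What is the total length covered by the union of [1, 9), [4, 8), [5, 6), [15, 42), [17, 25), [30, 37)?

35

Merged: [1, 9), [15, 42).
Lengths: 8 + 27 = 35.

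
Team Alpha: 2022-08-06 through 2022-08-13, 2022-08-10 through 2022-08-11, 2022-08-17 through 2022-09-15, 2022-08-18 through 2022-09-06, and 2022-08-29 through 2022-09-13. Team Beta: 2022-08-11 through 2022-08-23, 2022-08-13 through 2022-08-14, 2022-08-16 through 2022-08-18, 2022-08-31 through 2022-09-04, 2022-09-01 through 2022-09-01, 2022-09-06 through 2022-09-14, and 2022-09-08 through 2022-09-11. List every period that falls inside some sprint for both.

A, merged: 2022-08-06 through 2022-08-13, 2022-08-17 through 2022-09-15.
B, merged: 2022-08-11 through 2022-08-23, 2022-08-31 through 2022-09-04, 2022-09-06 through 2022-09-14.
2022-08-06 through 2022-08-13 meets the second set on 2022-08-11 through 2022-08-13.
2022-08-17 through 2022-09-15 meets the second set on 2022-08-17 through 2022-08-23, 2022-08-31 through 2022-09-04, 2022-09-06 through 2022-09-14.

2022-08-11 through 2022-08-13, 2022-08-17 through 2022-08-23, 2022-08-31 through 2022-09-04, 2022-09-06 through 2022-09-14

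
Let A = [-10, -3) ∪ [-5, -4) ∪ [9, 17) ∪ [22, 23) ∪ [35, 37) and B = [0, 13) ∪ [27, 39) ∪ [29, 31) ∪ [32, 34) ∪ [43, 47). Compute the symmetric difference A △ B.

[-10, -3) ∪ [0, 9) ∪ [13, 17) ∪ [22, 23) ∪ [27, 35) ∪ [37, 39) ∪ [43, 47)

First set merges to [-10, -3), [9, 17), [22, 23), [35, 37).
Second set merges to [0, 13), [27, 39), [43, 47).
A \ B = [-10, -3), [13, 17), [22, 23).
B \ A = [0, 9), [27, 35), [37, 39), [43, 47).
Union of the two gives the symmetric difference.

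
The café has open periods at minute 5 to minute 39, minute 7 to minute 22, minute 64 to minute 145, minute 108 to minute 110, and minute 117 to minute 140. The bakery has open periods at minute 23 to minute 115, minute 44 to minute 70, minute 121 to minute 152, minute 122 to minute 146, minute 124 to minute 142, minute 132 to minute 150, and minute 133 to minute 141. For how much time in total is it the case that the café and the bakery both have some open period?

91 minutes

First set merges to minute 5 to minute 39, minute 64 to minute 145.
Second set merges to minute 23 to minute 115, minute 121 to minute 152.
A ∩ B = minute 23 to minute 39, minute 64 to minute 115, minute 121 to minute 145.
Total: 16 minutes + 51 minutes + 24 minutes = 91 minutes.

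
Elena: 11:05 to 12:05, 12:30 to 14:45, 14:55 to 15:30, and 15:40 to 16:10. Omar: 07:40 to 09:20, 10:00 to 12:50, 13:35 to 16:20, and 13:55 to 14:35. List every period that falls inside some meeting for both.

B, merged: 07:40–09:20, 10:00–12:50, 13:35–16:20.
11:05–12:05 meets the second set on 11:05–12:05.
12:30–14:45 meets the second set on 12:30–12:50, 13:35–14:45.
14:55–15:30 meets the second set on 14:55–15:30.
15:40–16:10 meets the second set on 15:40–16:10.

11:05–12:05, 12:30–12:50, 13:35–14:45, 14:55–15:30, 15:40–16:10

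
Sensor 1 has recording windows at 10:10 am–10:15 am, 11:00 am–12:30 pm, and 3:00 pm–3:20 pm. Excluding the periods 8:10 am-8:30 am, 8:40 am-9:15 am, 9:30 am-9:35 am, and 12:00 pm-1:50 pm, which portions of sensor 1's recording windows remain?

10:10 am–10:15 am, 11:00 am–12:00 pm, 3:00 pm–3:20 pm

10:10 am–10:15 am is untouched.
11:00 am–12:30 pm with B removed leaves 11:00 am–12:00 pm.
3:00 pm–3:20 pm is untouched.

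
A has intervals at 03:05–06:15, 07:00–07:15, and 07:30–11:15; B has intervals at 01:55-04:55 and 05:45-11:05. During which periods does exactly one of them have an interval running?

01:55-03:05, 04:55-05:45, 06:15-07:00, 07:15-07:30, 11:05-11:15

A \ B = 04:55-05:45, 11:05-11:15.
B \ A = 01:55-03:05, 06:15-07:00, 07:15-07:30.
Union of the two gives the symmetric difference.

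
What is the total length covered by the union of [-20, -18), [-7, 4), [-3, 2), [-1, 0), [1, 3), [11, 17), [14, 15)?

19

Merged: [-20, -18), [-7, 4), [11, 17).
Lengths: 2 + 11 + 6 = 19.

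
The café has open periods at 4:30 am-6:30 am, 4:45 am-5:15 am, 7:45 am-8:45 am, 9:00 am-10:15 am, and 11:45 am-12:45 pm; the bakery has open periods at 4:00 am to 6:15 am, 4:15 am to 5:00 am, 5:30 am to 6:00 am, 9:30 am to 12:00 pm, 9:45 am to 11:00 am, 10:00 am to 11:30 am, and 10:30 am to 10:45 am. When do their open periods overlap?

A, merged: 4:30 am–6:30 am, 7:45 am–8:45 am, 9:00 am–10:15 am, 11:45 am–12:45 pm.
B, merged: 4:00 am–6:15 am, 9:30 am–12:00 pm.
4:30 am–6:30 am ∩ B → 4:30 am–6:15 am.
7:45 am–8:45 am meets no B interval.
9:00 am–10:15 am ∩ B → 9:30 am–10:15 am.
11:45 am–12:45 pm ∩ B → 11:45 am–12:00 pm.

4:30 am–6:15 am, 9:30 am–10:15 am, 11:45 am–12:00 pm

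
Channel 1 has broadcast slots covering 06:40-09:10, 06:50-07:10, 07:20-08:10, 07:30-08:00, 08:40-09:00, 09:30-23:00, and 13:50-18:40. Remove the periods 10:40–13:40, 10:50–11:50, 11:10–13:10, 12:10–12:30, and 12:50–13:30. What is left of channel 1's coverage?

First set merges to 06:40–09:10, 09:30–23:00.
Second set merges to 10:40–13:40.
06:40–09:10: nothing removed.
09:30–23:00 \ B = 09:30–10:40, 13:40–23:00.

06:40–09:10, 09:30–10:40, 13:40–23:00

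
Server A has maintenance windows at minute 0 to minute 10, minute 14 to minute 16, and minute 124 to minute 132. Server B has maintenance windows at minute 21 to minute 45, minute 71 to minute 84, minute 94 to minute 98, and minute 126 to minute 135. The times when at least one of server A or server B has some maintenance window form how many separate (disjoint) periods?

6

A ∪ B = minute 0 to minute 10, minute 14 to minute 16, minute 21 to minute 45, minute 71 to minute 84, minute 94 to minute 98, minute 124 to minute 135.
That is 6 disjoint pieces.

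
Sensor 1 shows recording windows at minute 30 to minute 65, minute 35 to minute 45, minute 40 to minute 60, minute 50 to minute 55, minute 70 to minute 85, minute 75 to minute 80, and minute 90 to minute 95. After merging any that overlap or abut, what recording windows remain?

minute 35 to minute 45 overlaps/touches minute 30 to minute 65 → extend to minute 30 to minute 65.
minute 40 to minute 60 overlaps/touches minute 30 to minute 65 → extend to minute 30 to minute 65.
minute 50 to minute 55 overlaps/touches minute 30 to minute 65 → extend to minute 30 to minute 65.
minute 70 to minute 85 is disjoint → start new block.
minute 75 to minute 80 overlaps/touches minute 70 to minute 85 → extend to minute 70 to minute 85.
minute 90 to minute 95 is disjoint → start new block.

minute 30 to minute 65, minute 70 to minute 85, minute 90 to minute 95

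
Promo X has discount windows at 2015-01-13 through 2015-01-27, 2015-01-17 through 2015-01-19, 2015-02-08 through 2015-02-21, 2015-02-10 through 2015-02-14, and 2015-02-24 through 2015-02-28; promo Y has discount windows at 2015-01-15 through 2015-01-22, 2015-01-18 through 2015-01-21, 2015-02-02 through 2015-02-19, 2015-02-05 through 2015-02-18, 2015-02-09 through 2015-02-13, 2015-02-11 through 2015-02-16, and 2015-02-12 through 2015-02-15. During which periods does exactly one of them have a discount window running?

A, merged: 2015-01-13 through 2015-01-27, 2015-02-08 through 2015-02-21, 2015-02-24 through 2015-02-28.
B, merged: 2015-01-15 through 2015-01-22, 2015-02-02 through 2015-02-19.
Only in the first: 2015-01-13 through 2015-01-14, 2015-01-23 through 2015-01-27, 2015-02-20 through 2015-02-21, 2015-02-24 through 2015-02-28.
Only in the second: 2015-02-02 through 2015-02-07.
Together these are the periods covered by exactly one.

2015-01-13 through 2015-01-14, 2015-01-23 through 2015-01-27, 2015-02-02 through 2015-02-07, 2015-02-20 through 2015-02-21, 2015-02-24 through 2015-02-28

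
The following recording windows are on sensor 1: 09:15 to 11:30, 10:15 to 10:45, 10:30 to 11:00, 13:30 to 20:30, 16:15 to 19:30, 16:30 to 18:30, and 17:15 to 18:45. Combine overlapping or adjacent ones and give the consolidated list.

10:15–10:45 overlaps/touches 09:15–11:30 → extend to 09:15–11:30.
10:30–11:00 overlaps/touches 09:15–11:30 → extend to 09:15–11:30.
13:30–20:30 is disjoint → start new block.
16:15–19:30 overlaps/touches 13:30–20:30 → extend to 13:30–20:30.
16:30–18:30 overlaps/touches 13:30–20:30 → extend to 13:30–20:30.
17:15–18:45 overlaps/touches 13:30–20:30 → extend to 13:30–20:30.

09:15–11:30, 13:30–20:30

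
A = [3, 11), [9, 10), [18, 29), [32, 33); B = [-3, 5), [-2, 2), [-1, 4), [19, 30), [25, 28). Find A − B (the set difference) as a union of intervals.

A, merged: [3, 11), [18, 29), [32, 33).
B, merged: [-3, 5), [19, 30).
[3, 11) \ B = [5, 11).
[18, 29) \ B = [18, 19).
[32, 33): nothing removed.

[5, 11) ∪ [18, 19) ∪ [32, 33)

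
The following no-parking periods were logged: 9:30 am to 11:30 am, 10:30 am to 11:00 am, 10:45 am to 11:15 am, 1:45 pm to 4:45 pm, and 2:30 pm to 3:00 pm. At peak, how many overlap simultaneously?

3

Sweep endpoints in order; track running count of active intervals.
Peak of 3 reached at 10:45 am.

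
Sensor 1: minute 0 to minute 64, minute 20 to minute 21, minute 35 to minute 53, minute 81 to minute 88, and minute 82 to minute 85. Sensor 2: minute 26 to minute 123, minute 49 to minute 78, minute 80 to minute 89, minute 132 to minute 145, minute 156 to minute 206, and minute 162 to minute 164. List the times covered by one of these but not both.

A, merged: minute 0 to minute 64, minute 81 to minute 88.
B, merged: minute 26 to minute 123, minute 132 to minute 145, minute 156 to minute 206.
A but not B: minute 0 to minute 26.
B but not A: minute 64 to minute 81, minute 88 to minute 123, minute 132 to minute 145, minute 156 to minute 206.
Combining gives A △ B.

minute 0 to minute 26, minute 64 to minute 81, minute 88 to minute 123, minute 132 to minute 145, minute 156 to minute 206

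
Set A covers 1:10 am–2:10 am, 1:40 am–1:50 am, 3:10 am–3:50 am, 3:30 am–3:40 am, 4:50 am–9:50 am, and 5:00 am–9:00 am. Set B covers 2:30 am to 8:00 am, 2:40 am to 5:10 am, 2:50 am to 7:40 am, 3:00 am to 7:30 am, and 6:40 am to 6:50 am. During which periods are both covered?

3:10 am-3:50 am, 4:50 am-8:00 am

A, merged: 1:10 am-2:10 am, 3:10 am-3:50 am, 4:50 am-9:50 am.
B, merged: 2:30 am-8:00 am.
1:10 am-2:10 am falls entirely outside B.
3:10 am-3:50 am overlaps B on 3:10 am-3:50 am.
4:50 am-9:50 am overlaps B on 4:50 am-8:00 am.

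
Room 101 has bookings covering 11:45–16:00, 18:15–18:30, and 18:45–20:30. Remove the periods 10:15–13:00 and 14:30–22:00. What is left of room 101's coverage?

11:45-16:00 \ B = 13:00-14:30.
18:15-18:30: entirely removed.
18:45-20:30: entirely removed.

13:00-14:30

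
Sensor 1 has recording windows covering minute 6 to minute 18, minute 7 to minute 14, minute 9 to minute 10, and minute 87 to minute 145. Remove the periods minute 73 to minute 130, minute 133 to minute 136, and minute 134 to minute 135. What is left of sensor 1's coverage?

minute 6 to minute 18, minute 130 to minute 133, minute 136 to minute 145

Merge the first list: minute 6 to minute 18, minute 87 to minute 145.
Merge the second list: minute 73 to minute 130, minute 133 to minute 136.
minute 6 to minute 18: nothing removed.
minute 87 to minute 145 \ B = minute 130 to minute 133, minute 136 to minute 145.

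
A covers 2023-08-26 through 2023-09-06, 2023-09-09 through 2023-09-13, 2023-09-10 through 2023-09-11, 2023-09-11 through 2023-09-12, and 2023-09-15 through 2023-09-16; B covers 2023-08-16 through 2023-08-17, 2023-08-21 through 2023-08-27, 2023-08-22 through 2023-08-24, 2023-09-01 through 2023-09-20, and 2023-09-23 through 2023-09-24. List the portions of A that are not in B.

2023-08-28 through 2023-08-31

First set merges to 2023-08-26 through 2023-09-06, 2023-09-09 through 2023-09-13, 2023-09-15 through 2023-09-16.
Second set merges to 2023-08-16 through 2023-08-17, 2023-08-21 through 2023-08-27, 2023-09-01 through 2023-09-20, 2023-09-23 through 2023-09-24.
2023-08-26 through 2023-09-06 with B removed leaves 2023-08-28 through 2023-08-31.
2023-09-09 through 2023-09-13 lies entirely inside B → drops out.
2023-09-15 through 2023-09-16 lies entirely inside B → drops out.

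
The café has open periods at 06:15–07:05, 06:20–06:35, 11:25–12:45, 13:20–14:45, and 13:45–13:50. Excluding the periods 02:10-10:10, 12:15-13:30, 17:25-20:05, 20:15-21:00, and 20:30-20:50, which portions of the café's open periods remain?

11:25–12:15, 13:30–14:45

First set merges to 06:15–07:05, 11:25–12:45, 13:20–14:45.
Second set merges to 02:10–10:10, 12:15–13:30, 17:25–20:05, 20:15–21:00.
06:15–07:05 lies entirely inside B → drops out.
11:25–12:45 with B removed leaves 11:25–12:15.
13:20–14:45 with B removed leaves 13:30–14:45.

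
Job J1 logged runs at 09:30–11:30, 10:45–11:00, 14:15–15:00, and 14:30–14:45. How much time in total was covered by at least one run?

Merged: 09:30-11:30, 14:15-15:00.
Lengths: 2 h + 45 min = 2 h 45 min.

2 h 45 min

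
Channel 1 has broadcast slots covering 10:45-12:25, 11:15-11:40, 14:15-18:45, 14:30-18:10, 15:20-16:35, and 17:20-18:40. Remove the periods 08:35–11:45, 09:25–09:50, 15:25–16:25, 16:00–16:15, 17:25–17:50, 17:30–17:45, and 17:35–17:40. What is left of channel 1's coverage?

First set merges to 10:45–12:25, 14:15–18:45.
Second set merges to 08:35–11:45, 15:25–16:25, 17:25–17:50.
10:45–12:25 \ B = 11:45–12:25.
14:15–18:45 \ B = 14:15–15:25, 16:25–17:25, 17:50–18:45.

11:45–12:25, 14:15–15:25, 16:25–17:25, 17:50–18:45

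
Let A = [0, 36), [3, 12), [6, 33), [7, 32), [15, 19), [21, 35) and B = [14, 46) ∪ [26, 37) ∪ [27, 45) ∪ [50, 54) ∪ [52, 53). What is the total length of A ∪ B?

A, merged: [0, 36).
B, merged: [14, 46), [50, 54).
A ∪ B = [0, 46), [50, 54).
Total: 46 + 4 = 50.

50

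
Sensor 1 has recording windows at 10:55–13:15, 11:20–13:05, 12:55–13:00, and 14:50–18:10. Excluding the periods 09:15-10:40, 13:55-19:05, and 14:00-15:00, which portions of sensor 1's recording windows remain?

Merge the first list: 10:55–13:15, 14:50–18:10.
Merge the second list: 09:15–10:40, 13:55–19:05.
10:55–13:15 is untouched.
14:50–18:10 lies entirely inside B → drops out.

10:55–13:15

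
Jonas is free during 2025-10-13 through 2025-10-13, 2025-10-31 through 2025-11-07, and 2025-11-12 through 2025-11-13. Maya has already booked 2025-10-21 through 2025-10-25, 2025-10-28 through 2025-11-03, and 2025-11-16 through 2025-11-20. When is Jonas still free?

2025-10-13 through 2025-10-13, 2025-11-04 through 2025-11-07, 2025-11-12 through 2025-11-13

2025-10-13 through 2025-10-13: no B overlap → unchanged.
2025-10-31 through 2025-11-07 minus B → 2025-11-04 through 2025-11-07.
2025-11-12 through 2025-11-13: no B overlap → unchanged.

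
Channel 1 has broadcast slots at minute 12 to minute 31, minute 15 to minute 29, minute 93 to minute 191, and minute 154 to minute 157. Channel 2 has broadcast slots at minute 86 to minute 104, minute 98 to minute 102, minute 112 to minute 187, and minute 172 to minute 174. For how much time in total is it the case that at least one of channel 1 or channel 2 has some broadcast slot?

Merge the first list: minute 12 to minute 31, minute 93 to minute 191.
Merge the second list: minute 86 to minute 104, minute 112 to minute 187.
A ∪ B = minute 12 to minute 31, minute 86 to minute 191.
Total: 19 minutes + 105 minutes = 124 minutes.

124 minutes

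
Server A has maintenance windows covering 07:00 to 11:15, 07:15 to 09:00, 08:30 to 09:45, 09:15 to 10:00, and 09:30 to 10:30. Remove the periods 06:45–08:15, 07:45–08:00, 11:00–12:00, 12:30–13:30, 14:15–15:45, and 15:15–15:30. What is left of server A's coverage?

First set merges to 07:00–11:15.
Second set merges to 06:45–08:15, 11:00–12:00, 12:30–13:30, 14:15–15:45.
07:00–11:15 minus B → 08:15–11:00.

08:15–11:00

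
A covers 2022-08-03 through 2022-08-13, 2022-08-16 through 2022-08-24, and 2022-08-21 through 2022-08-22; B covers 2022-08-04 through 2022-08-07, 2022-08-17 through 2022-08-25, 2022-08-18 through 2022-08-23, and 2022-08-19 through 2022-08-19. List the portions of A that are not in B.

First set merges to 2022-08-03 through 2022-08-13, 2022-08-16 through 2022-08-24.
Second set merges to 2022-08-04 through 2022-08-07, 2022-08-17 through 2022-08-25.
2022-08-03 through 2022-08-13 \ B = 2022-08-03 through 2022-08-03, 2022-08-08 through 2022-08-13.
2022-08-16 through 2022-08-24 \ B = 2022-08-16 through 2022-08-16.

2022-08-03 through 2022-08-03, 2022-08-08 through 2022-08-13, 2022-08-16 through 2022-08-16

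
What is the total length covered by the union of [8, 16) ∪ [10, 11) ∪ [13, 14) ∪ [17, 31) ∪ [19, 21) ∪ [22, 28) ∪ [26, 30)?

Merged: [8, 16), [17, 31).
Lengths: 8 + 14 = 22.

22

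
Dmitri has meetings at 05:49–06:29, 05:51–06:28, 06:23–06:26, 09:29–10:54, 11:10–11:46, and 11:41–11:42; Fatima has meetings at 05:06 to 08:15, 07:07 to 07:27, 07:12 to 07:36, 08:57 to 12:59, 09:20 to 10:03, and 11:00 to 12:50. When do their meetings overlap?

A, merged: 05:49-06:29, 09:29-10:54, 11:10-11:46.
B, merged: 05:06-08:15, 08:57-12:59.
05:49-06:29 ∩ B → 05:49-06:29.
09:29-10:54 ∩ B → 09:29-10:54.
11:10-11:46 ∩ B → 11:10-11:46.

05:49-06:29, 09:29-10:54, 11:10-11:46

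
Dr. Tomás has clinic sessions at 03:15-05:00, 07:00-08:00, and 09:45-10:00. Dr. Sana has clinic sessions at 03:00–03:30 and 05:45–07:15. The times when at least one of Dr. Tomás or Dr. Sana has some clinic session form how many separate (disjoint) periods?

3

A ∪ B = 03:00-05:00, 05:45-08:00, 09:45-10:00.
That is 3 disjoint pieces.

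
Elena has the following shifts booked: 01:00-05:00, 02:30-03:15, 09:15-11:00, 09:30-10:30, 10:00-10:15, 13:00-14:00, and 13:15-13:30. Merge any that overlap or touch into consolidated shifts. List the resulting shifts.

01:00–05:00, 09:15–11:00, 13:00–14:00

02:30–03:15 overlaps/touches 01:00–05:00 → extend to 01:00–05:00.
09:15–11:00 is disjoint → start new block.
09:30–10:30 overlaps/touches 09:15–11:00 → extend to 09:15–11:00.
10:00–10:15 overlaps/touches 09:15–11:00 → extend to 09:15–11:00.
13:00–14:00 is disjoint → start new block.
13:15–13:30 overlaps/touches 13:00–14:00 → extend to 13:00–14:00.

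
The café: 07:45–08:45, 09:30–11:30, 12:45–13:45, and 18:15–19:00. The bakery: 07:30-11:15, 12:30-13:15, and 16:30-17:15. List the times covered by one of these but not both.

Only in the first: 11:15–11:30, 13:15–13:45, 18:15–19:00.
Only in the second: 07:30–07:45, 08:45–09:30, 12:30–12:45, 16:30–17:15.
Together these are the periods covered by exactly one.

07:30–07:45, 08:45–09:30, 11:15–11:30, 12:30–12:45, 13:15–13:45, 16:30–17:15, 18:15–19:00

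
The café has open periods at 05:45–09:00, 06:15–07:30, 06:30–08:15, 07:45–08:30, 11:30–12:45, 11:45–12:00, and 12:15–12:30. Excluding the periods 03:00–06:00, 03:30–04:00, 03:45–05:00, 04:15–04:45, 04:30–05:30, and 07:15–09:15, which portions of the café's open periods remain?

06:00–07:15, 11:30–12:45

Merge the first list: 05:45–09:00, 11:30–12:45.
Merge the second list: 03:00–06:00, 07:15–09:15.
05:45–09:00 \ B = 06:00–07:15.
11:30–12:45: nothing removed.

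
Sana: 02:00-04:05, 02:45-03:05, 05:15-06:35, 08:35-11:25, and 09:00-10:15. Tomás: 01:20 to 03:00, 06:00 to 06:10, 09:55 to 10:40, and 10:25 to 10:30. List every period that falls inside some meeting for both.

02:00-03:00, 06:00-06:10, 09:55-10:40

First set merges to 02:00-04:05, 05:15-06:35, 08:35-11:25.
Second set merges to 01:20-03:00, 06:00-06:10, 09:55-10:40.
02:00-04:05 ∩ B → 02:00-03:00.
05:15-06:35 ∩ B → 06:00-06:10.
08:35-11:25 ∩ B → 09:55-10:40.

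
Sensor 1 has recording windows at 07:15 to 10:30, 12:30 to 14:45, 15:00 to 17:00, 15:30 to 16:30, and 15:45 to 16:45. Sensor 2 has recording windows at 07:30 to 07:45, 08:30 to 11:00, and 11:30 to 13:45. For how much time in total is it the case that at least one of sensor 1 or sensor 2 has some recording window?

A, merged: 07:15-10:30, 12:30-14:45, 15:00-17:00.
A ∪ B = 07:15-11:00, 11:30-14:45, 15:00-17:00.
Total: 3 h 45 min + 3 h 15 min + 2 h = 9 h.

9 h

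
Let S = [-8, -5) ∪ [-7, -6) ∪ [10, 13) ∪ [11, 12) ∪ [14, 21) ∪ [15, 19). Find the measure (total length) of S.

Merged: [-8, -5), [10, 13), [14, 21).
Lengths: 3 + 3 + 7 = 13.

13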